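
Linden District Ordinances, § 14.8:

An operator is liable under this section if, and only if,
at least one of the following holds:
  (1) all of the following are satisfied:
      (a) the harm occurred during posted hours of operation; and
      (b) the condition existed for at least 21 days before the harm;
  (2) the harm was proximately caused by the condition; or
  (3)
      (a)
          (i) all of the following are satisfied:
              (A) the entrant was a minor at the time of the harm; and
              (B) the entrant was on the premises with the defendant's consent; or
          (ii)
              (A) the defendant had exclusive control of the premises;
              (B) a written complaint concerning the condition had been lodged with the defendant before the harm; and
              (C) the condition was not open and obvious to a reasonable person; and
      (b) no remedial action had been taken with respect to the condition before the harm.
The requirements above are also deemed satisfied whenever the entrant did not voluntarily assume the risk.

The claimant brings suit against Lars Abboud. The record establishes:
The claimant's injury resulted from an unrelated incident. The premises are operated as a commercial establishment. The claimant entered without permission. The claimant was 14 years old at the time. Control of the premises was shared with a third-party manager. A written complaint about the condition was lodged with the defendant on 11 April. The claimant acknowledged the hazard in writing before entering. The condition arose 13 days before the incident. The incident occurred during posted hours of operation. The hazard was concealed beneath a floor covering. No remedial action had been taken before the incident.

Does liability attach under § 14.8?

(a) during posted hours — met.
(b) condition ≥21 days old — not met.
(1) = T AND F = false.
(2) proximate cause — fails.
(A) entrant a minor — satisfied.
(B) consent to enter — not satisfied.
(i) = T AND F = false.
(A) exclusive control — not satisfied.
(B) complaint lodged — met.
(C) not open/obvious — met.
(ii): F AND T AND T → false.
(a) = F OR F = false.
(b) no remedial action — satisfied.
So (3) is not satisfied (F AND T).
So Overall is not satisfied (F OR F OR F).
Exception (no assumed risk) — not satisfied.
Result: main false OR exception false → false.

No — not liable.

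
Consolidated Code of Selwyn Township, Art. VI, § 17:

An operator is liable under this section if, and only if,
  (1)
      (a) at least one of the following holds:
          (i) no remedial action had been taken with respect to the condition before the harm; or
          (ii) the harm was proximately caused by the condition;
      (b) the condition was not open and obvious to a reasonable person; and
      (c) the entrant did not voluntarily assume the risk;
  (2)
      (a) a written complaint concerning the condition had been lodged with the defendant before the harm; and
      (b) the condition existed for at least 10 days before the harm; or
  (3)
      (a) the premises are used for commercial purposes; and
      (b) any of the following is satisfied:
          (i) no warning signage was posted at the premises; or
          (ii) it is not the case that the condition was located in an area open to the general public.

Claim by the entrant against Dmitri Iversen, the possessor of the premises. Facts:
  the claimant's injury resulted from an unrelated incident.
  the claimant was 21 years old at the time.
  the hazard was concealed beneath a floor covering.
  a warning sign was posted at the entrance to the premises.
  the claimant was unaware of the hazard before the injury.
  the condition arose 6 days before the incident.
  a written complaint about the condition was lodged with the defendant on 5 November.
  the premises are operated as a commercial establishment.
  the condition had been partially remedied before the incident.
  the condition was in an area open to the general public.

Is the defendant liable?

No — not liable.

(i) no remedial action — fails.
(ii) proximate cause — not satisfied.
(a) = F OR F = false.
(b) not open/obvious — holds.
(c) no assumed risk — satisfied.
So (1) is not satisfied (F AND T AND T).
(a) complaint lodged — holds.
(b) condition ≥10 days old — not satisfied.
(2) = T AND F = false.
(a) commercial use — holds.
(i) no signage posted — not satisfied.
(ii) not (public area) — not met.
(b) = F OR F = false.
(3): T AND F → false.
Overall = F OR F OR F = false.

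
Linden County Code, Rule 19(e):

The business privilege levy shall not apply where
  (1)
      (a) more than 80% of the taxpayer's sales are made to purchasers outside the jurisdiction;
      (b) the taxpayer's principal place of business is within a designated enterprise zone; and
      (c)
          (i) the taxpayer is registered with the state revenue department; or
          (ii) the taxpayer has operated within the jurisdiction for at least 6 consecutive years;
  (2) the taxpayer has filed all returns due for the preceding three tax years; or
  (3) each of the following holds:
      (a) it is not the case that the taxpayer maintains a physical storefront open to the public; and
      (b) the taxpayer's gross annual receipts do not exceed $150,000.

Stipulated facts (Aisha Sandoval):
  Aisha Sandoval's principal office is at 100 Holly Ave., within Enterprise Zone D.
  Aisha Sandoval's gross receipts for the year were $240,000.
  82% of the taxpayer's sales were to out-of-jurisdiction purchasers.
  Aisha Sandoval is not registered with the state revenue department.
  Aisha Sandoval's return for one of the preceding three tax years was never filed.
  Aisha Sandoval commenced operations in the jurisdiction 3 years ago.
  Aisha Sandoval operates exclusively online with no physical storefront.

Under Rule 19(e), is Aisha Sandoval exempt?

(a) >80% out-of-jur. sales — satisfied.
(b) in enterprise zone — met.
(i) state-registered — not met.
(ii) ≥ 6 yrs in jurisdiction — not satisfied.
So (c) is not satisfied (F OR F).
So (1) is not satisfied (T AND T AND F).
(2) returns current — not satisfied.
(a) not (has storefront) — satisfied.
(b) receipts ≤ $150,000 — not met.
(3): T AND F → false.
Overall = F OR F OR F = false.

No — not exempt.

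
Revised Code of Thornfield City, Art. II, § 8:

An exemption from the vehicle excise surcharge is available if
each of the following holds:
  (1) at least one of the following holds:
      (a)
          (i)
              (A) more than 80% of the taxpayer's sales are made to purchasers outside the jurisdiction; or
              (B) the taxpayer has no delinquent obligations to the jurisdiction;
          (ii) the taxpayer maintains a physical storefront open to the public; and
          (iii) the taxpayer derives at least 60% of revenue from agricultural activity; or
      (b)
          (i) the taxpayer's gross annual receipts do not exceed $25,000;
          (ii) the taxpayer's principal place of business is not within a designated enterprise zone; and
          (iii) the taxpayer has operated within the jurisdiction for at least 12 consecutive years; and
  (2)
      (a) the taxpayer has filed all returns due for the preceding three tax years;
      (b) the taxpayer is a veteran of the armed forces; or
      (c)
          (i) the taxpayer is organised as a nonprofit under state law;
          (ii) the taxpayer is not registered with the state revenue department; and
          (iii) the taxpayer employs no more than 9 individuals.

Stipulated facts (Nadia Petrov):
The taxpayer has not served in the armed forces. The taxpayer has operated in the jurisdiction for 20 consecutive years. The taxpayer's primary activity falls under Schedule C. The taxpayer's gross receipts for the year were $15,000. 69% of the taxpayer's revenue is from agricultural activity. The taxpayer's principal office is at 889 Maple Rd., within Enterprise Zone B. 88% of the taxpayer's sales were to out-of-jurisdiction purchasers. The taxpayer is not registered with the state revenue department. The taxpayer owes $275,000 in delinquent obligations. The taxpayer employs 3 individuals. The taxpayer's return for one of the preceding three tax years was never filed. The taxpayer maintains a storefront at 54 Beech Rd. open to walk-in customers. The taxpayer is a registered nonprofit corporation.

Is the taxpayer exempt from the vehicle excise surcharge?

(A) >80% out-of-jur. sales — holds.
(B) no delinquency — fails.
(i): T OR F → true.
(ii) has storefront — met.
(iii) ≥60% agricultural — holds.
(a) = T AND T AND T = true.
(i) receipts ≤ $25,000 — met.
(ii) not (in enterprise zone) — not met.
(iii) ≥ 12 yrs in jurisdiction — satisfied.
So (b) is not satisfied (T AND F AND T).
(1): T OR F → true.
(a) returns current — not met.
(b) veteran — not met.
(i) nonprofit — satisfied.
(ii) not (state-registered) — satisfied.
(iii) ≤ 9 employees — holds.
(c): T AND T AND T → true.
(2): F OR F OR T → true.
Overall = T AND T = true.

Yes — exempt.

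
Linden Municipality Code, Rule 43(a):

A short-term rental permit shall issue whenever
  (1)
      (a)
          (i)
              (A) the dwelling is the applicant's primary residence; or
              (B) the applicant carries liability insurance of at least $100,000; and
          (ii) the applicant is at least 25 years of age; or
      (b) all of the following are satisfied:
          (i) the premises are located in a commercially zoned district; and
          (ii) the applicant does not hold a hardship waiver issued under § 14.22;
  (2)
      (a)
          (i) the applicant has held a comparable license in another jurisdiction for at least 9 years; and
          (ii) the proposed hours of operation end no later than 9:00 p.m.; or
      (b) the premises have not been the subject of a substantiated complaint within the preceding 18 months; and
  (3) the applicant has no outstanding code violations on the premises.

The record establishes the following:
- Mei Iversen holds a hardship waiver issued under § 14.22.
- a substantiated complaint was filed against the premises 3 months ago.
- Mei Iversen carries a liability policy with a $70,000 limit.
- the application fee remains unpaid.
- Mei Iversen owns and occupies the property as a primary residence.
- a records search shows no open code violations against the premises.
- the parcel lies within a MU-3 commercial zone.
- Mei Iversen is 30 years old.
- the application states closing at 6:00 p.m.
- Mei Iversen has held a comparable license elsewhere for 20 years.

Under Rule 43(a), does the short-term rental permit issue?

(A) primary residence — holds.
(B) insurance ≥ $100,000 — not satisfied.
(i): T OR F → true.
(ii) age ≥ 25 — satisfied.
(a) = T AND T = true.
(i) commercially zoned — satisfied.
(ii) not (hardship waiver) — fails.
(b) = T AND F = false.
(1) = T OR F = true.
(i) prior license ≥ 9 yr — holds.
(ii) closes by 9 p.m. — holds.
(a) = T AND T = true.
(b) no complaint in 18 mo. — not met.
(2): T OR F → true.
(3) no code violations — holds.
So Overall is satisfied (T AND T AND T).

Yes — granted.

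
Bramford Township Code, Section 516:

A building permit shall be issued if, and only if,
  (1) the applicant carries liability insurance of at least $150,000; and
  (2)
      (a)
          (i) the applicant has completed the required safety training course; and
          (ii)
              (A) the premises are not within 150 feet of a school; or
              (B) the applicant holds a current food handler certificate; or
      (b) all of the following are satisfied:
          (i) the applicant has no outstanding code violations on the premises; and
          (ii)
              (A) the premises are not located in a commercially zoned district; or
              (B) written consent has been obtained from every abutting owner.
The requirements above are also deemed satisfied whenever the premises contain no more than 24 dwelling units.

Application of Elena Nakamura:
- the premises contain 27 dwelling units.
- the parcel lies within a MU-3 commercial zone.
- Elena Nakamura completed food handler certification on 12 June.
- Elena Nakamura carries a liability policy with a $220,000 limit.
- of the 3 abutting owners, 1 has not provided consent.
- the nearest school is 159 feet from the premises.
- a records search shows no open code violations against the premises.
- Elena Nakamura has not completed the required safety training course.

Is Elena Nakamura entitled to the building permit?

(1) insurance ≥ $150,000 — satisfied.
(i) safety training — not met.
(A) ≥150 ft from school — met.
(B) food handler cert. — met.
(ii): T OR T → true.
(a) = F AND T = false.
(i) no code violations — met.
(A) not (commercially zoned) — not satisfied.
(B) all abutters consent — fails.
(ii): F OR F → false.
(b): T AND F → false.
So (2) is not satisfied (F OR F).
So Overall is not satisfied (T AND F).
Exception (≤ 24 units) — not satisfied.
Result: main false OR exception false → false.

No — denied.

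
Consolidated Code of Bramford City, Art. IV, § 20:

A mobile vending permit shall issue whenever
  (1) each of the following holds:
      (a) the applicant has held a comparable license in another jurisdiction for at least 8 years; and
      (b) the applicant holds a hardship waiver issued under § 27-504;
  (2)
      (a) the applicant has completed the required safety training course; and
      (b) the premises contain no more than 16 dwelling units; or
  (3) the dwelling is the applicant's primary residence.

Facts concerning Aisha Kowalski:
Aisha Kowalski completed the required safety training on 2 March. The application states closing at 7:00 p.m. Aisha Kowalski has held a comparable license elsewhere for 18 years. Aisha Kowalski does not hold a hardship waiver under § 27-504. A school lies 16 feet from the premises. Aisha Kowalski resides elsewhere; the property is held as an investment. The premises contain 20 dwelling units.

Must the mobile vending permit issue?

(a) prior license ≥ 8 yr — met.
(b) hardship waiver — not satisfied.
So (1) is not satisfied (T AND F).
(a) safety training — met.
(b) ≤ 16 units — fails.
(2): T AND F → false.
(3) primary residence — not satisfied.
Overall = F OR F OR F = false.

No — denied.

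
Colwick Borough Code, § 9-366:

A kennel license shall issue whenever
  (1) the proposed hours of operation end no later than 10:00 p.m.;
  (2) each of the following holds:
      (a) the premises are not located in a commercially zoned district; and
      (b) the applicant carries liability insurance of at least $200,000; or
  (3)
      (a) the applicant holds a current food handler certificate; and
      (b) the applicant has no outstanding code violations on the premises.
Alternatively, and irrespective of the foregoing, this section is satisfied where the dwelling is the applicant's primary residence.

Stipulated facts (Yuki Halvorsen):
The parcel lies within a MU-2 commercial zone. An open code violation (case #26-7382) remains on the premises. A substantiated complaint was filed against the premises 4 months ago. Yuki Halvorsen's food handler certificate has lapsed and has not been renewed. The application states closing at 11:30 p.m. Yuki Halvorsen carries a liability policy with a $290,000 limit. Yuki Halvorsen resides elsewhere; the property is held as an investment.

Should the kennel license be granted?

No — denied.

(1) closes by 10 p.m. — not satisfied.
(a) not (commercially zoned) — fails.
(b) insurance ≥ $200,000 — met.
(2) = F AND T = false.
(a) food handler cert. — fails.
(b) no code violations — not met.
(3) = F AND F = false.
So Overall is not satisfied (F OR F OR F).
Exception (primary residence) — not satisfied.
Result: main false OR exception false → false.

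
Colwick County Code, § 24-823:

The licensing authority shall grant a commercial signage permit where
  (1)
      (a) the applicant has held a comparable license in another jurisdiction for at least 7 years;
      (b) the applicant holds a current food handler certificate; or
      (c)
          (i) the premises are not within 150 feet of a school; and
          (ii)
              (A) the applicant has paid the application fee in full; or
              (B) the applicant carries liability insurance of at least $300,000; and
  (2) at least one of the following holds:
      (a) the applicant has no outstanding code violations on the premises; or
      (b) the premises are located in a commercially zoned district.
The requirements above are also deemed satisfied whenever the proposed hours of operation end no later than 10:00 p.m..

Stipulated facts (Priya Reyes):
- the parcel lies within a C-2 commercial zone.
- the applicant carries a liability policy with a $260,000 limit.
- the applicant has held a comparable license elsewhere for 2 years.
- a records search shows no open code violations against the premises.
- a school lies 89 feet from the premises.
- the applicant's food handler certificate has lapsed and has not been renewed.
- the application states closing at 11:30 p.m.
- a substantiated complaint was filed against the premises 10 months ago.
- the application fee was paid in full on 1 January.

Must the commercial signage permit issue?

(a) prior license ≥ 7 yr — not satisfied.
(b) food handler cert. — not met.
(i) ≥150 ft from school — not satisfied.
(A) fee paid — holds.
(B) insurance ≥ $300,000 — not met.
(ii) = T OR F = true.
(c) = F AND T = false.
So (1) is not satisfied (F OR F OR F).
(a) no code violations — met.
(b) commercially zoned — met.
So (2) is satisfied (T OR T).
Overall: F AND T → false.
Exception (closes by 10 p.m.) — not satisfied.
Result: main false OR exception false → false.

No — denied.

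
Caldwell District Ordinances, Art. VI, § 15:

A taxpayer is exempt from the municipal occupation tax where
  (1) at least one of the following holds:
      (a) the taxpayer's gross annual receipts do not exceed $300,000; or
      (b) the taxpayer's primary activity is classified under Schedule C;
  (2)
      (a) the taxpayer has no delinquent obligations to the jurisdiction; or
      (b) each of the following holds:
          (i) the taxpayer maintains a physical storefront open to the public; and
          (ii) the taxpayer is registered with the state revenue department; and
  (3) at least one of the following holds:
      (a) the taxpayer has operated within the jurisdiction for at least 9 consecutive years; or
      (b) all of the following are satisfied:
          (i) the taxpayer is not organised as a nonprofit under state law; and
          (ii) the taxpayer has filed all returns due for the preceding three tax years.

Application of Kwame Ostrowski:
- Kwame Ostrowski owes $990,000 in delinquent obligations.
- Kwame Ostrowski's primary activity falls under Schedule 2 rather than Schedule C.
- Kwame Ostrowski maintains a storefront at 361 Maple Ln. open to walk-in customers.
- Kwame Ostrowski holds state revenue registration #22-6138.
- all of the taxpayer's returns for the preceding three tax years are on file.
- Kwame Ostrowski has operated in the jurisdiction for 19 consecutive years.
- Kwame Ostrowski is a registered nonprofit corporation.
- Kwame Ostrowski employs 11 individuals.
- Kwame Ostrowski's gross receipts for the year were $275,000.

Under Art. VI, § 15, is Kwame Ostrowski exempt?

Yes — exempt.

(a) receipts ≤ $300,000 — met.
(b) Schedule C activity — not met.
(1) = T OR F = true.
(a) no delinquency — fails.
(i) has storefront — met.
(ii) state-registered — holds.
So (b) is satisfied (T AND T).
(2) = F OR T = true.
(a) ≥ 9 yrs in jurisdiction — met.
(i) not (nonprofit) — not met.
(ii) returns current — met.
(b) = F AND T = false.
So (3) is satisfied (T OR F).
Overall = T AND T AND T = true.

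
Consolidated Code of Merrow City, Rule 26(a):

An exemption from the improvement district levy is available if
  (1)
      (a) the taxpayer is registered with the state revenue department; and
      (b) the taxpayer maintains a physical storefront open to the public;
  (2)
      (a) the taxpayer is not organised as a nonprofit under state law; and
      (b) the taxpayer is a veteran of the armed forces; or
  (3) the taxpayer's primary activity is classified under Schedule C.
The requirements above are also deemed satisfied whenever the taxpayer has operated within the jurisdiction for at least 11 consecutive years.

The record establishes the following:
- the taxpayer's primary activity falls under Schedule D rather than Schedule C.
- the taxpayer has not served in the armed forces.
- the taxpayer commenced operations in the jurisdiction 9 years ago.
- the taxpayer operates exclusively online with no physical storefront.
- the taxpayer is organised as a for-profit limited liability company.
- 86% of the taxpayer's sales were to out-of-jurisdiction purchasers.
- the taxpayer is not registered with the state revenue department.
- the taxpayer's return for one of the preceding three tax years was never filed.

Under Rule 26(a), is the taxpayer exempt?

(a) state-registered — not met.
(b) has storefront — fails.
So (1) is not satisfied (F AND F).
(a) not (nonprofit) — met.
(b) veteran — fails.
So (2) is not satisfied (T AND F).
(3) Schedule C activity — fails.
So Overall is not satisfied (F OR F OR F).
Exception (≥ 11 yrs in jurisdiction) — not satisfied.
Result: main false OR exception false → false.

No — not exempt.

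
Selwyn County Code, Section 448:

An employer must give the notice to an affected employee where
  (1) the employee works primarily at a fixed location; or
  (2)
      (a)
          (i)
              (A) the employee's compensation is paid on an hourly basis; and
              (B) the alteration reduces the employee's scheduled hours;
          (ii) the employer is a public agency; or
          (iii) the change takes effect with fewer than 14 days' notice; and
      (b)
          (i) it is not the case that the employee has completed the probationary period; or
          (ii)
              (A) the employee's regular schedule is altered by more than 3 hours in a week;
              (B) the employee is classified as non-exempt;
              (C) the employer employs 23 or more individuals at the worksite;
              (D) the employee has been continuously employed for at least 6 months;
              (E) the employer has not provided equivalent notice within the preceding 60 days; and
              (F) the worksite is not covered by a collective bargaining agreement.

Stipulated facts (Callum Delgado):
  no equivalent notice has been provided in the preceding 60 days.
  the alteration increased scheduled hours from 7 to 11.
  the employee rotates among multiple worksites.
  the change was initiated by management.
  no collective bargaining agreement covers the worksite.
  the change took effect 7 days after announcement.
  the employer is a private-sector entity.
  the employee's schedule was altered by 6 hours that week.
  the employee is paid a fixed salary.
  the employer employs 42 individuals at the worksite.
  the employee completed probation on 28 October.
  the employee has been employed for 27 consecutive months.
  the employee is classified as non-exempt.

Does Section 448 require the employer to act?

Yes — required.

(1) fixed location — fails.
(A) hourly-paid — not met.
(B) hours reduced — not satisfied.
(i) = F AND F = false.
(ii) public agency — not met.
(iii) < 14 days' notice — satisfied.
So (a) is satisfied (F OR F OR T).
(i) not (past probation) — not met.
(A) schedule shift > 3h — satisfied.
(B) non-exempt — met.
(C) ≥ 23 at site — met.
(D) tenure ≥ 6 mo. — holds.
(E) no recent notice — satisfied.
(F) no CBA — met.
(ii): T AND T AND T AND T AND T AND T → true.
(b) = F OR T = true.
So (2) is satisfied (T AND T).
Overall = F OR T = true.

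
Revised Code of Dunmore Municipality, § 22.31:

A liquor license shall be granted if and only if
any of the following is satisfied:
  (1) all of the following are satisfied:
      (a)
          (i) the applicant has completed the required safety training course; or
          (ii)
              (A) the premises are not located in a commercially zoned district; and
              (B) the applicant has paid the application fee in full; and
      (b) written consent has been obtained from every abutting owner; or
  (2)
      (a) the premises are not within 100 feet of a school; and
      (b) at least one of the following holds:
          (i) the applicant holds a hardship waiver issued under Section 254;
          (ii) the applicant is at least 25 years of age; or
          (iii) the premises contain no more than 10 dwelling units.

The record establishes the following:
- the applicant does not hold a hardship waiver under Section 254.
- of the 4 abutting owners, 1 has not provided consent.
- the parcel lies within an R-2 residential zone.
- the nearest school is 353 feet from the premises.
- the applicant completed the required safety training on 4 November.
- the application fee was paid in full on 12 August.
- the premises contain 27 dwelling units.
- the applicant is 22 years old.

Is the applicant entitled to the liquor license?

(i) safety training — holds.
(A) not (commercially zoned) — satisfied.
(B) fee paid — satisfied.
(ii) = T AND T = true.
(a): T OR T → true.
(b) all abutters consent — not met.
(1) = T AND F = false.
(a) ≥100 ft from school — holds.
(i) hardship waiver — not met.
(ii) age ≥ 25 — not satisfied.
(iii) ≤ 10 units — not met.
(b) = F OR F OR F = false.
(2) = T AND F = false.
Overall: F OR F → false.

No — denied.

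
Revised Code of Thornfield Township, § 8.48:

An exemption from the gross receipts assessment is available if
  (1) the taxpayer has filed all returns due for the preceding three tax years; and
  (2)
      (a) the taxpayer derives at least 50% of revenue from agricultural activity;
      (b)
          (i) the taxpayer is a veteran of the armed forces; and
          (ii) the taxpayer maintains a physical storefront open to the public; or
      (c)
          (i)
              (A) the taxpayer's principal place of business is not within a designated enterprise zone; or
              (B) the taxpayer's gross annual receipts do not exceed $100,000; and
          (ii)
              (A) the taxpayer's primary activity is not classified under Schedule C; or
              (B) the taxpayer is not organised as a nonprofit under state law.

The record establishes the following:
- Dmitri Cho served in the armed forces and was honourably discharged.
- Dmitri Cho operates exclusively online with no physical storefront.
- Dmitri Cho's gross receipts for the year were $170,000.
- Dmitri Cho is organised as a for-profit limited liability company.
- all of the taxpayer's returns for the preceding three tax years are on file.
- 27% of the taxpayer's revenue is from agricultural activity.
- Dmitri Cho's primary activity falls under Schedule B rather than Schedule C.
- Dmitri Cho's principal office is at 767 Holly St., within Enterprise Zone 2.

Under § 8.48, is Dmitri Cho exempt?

No — not exempt.

(1) returns current — met.
(a) ≥50% agricultural — fails.
(i) veteran — met.
(ii) has storefront — fails.
(b): T AND F → false.
(A) not (in enterprise zone) — not met.
(B) receipts ≤ $100,000 — not met.
So (i) is not satisfied (F OR F).
(A) not (Schedule C activity) — satisfied.
(B) not (nonprofit) — holds.
(ii): T OR T → true.
(c): F AND T → false.
So (2) is not satisfied (F OR F OR F).
Overall = T AND F = false.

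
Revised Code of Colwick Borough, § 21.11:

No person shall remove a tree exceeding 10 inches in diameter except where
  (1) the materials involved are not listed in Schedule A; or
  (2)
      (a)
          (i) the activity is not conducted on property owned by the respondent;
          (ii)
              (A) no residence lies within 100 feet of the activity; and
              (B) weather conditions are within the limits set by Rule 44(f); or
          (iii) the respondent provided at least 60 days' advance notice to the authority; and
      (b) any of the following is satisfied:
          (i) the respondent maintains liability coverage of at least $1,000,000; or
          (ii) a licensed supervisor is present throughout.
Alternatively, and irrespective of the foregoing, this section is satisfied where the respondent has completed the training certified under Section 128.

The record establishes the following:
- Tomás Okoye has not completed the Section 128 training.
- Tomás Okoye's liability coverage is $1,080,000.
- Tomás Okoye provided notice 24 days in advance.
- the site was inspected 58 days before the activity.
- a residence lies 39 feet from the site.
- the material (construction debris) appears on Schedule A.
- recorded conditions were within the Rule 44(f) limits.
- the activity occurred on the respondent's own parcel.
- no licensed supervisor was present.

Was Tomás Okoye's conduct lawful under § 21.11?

(1) not (Schedule A material) — not met.
(i) not (own property) — fails.
(A) no residence in 100 ft — not satisfied.
(B) weather ok — met.
(ii): F AND T → false.
(iii) ≥60 days' notice — fails.
(a) = F OR F OR F = false.
(i) coverage ≥ $1,000,000 — holds.
(ii) supervisor present — not met.
(b): T OR F → true.
(2) = F AND T = false.
Overall: F OR F → false.
Exception (training certified) — not satisfied.
Result: main false OR exception false → false.

No — unlawful.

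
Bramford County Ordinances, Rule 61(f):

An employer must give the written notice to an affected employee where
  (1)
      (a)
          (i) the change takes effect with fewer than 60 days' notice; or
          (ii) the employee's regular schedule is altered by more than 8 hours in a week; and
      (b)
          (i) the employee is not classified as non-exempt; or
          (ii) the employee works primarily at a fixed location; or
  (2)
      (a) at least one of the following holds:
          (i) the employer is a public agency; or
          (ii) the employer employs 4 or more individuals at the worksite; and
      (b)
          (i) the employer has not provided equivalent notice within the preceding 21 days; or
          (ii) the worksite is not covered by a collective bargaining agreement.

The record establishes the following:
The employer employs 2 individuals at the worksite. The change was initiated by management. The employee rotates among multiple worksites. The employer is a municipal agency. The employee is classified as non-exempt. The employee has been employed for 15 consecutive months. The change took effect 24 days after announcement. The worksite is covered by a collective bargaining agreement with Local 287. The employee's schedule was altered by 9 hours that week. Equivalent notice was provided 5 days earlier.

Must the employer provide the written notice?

No — not required.

(i) < 60 days' notice — met.
(ii) schedule shift > 8h — satisfied.
(a) = T OR T = true.
(i) not (non-exempt) — fails.
(ii) fixed location — fails.
(b): F OR F → false.
(1) = T AND F = false.
(i) public agency — met.
(ii) ≥ 4 at site — not met.
So (a) is satisfied (T OR F).
(i) no recent notice — fails.
(ii) no CBA — fails.
(b): F OR F → false.
(2) = T AND F = false.
Overall = F OR F = false.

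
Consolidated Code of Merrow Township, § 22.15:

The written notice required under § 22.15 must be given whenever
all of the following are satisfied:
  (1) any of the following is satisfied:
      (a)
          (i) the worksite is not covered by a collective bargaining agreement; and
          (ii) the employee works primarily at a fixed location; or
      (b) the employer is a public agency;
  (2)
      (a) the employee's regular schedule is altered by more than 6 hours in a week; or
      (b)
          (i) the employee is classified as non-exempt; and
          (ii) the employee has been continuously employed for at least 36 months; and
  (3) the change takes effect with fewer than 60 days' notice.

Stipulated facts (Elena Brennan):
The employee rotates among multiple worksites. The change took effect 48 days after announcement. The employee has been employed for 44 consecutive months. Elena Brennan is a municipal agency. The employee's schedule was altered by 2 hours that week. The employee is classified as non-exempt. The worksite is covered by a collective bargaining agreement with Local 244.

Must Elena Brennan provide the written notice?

(i) no CBA — fails.
(ii) fixed location — fails.
(a): F AND F → false.
(b) public agency — holds.
(1): F OR T → true.
(a) schedule shift > 6h — fails.
(i) non-exempt — holds.
(ii) tenure ≥ 36 mo. — satisfied.
(b) = T AND T = true.
So (2) is satisfied (F OR T).
(3) < 60 days' notice — satisfied.
Overall: T AND T AND T → true.

Yes — required.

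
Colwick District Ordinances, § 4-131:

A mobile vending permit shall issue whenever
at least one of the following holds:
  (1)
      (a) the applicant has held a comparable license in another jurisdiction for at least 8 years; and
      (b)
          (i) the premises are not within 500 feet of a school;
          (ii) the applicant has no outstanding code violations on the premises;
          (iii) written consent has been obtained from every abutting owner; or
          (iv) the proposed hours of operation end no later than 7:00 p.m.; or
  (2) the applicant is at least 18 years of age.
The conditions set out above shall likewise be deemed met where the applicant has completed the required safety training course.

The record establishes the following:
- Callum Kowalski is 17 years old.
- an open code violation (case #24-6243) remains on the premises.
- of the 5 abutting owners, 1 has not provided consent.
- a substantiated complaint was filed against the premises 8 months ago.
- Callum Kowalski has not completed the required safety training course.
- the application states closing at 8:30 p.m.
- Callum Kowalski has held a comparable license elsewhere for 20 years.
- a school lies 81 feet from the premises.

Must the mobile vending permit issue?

No — denied.

(a) prior license ≥ 8 yr — satisfied.
(i) ≥500 ft from school — fails.
(ii) no code violations — not met.
(iii) all abutters consent — not met.
(iv) closes by 7 p.m. — not met.
(b) = F OR F OR F OR F = false.
So (1) is not satisfied (T AND F).
(2) age ≥ 18 — fails.
Overall: F OR F → false.
Exception (safety training) — not satisfied.
Result: main false OR exception false → false.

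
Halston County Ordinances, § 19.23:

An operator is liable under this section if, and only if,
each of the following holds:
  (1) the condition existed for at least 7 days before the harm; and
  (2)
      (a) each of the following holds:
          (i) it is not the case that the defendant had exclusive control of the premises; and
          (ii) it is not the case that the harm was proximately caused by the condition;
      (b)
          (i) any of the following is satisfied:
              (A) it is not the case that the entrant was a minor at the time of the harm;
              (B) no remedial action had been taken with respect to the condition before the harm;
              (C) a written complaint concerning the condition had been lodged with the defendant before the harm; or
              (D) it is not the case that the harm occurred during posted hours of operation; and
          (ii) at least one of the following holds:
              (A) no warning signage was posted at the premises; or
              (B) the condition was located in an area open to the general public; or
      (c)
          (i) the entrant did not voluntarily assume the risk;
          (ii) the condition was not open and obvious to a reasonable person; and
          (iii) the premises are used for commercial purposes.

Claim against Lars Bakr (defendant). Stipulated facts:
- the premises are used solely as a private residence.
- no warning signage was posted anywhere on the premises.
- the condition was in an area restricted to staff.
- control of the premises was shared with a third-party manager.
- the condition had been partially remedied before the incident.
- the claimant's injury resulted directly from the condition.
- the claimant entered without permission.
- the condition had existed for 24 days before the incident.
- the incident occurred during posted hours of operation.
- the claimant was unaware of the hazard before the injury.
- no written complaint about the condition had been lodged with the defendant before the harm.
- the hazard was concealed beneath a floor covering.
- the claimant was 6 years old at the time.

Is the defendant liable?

No — not liable.

(1) condition ≥7 days old — holds.
(i) not (exclusive control) — satisfied.
(ii) not (proximate cause) — not met.
So (a) is not satisfied (T AND F).
(A) not (entrant a minor) — fails.
(B) no remedial action — fails.
(C) complaint lodged — fails.
(D) not (during posted hours) — not satisfied.
(i) = F OR F OR F OR F = false.
(A) no signage posted — satisfied.
(B) public area — fails.
(ii) = T OR F = true.
(b): F AND T → false.
(i) no assumed risk — holds.
(ii) not open/obvious — holds.
(iii) commercial use — fails.
(c): T AND T AND F → false.
(2) = F OR F OR F = false.
Overall: T AND F → false.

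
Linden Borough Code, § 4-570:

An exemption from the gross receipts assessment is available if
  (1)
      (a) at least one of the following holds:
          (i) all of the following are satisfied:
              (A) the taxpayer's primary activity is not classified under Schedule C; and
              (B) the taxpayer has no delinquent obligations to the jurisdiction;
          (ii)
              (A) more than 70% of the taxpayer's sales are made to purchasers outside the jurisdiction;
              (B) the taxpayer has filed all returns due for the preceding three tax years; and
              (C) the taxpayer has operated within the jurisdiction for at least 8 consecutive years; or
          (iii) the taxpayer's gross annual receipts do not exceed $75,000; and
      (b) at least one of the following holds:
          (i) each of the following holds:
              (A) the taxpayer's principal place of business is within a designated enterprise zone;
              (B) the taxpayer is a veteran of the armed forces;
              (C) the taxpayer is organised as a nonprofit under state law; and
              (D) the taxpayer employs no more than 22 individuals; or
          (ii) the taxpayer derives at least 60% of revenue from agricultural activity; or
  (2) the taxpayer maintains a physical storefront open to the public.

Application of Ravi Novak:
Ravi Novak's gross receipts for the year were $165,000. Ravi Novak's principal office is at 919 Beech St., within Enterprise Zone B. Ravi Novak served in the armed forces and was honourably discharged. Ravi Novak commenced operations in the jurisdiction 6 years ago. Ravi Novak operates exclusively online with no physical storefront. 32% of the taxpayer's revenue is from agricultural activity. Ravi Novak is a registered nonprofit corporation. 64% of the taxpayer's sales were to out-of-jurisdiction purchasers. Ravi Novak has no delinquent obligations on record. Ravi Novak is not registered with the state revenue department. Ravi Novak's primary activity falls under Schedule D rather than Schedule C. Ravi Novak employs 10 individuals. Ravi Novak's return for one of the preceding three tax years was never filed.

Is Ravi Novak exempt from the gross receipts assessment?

(A) not (Schedule C activity) — met.
(B) no delinquency — holds.
(i): T AND T → true.
(A) >70% out-of-jur. sales — fails.
(B) returns current — not satisfied.
(C) ≥ 8 yrs in jurisdiction — not met.
(ii) = F AND F AND F = false.
(iii) receipts ≤ $75,000 — not satisfied.
(a): T OR F OR F → true.
(A) in enterprise zone — met.
(B) veteran — met.
(C) nonprofit — satisfied.
(D) ≤ 22 employees — met.
(i): T AND T AND T AND T → true.
(ii) ≥60% agricultural — not satisfied.
So (b) is satisfied (T OR F).
So (1) is satisfied (T AND T).
(2) has storefront — not satisfied.
So Overall is satisfied (T OR F).

Yes — exempt.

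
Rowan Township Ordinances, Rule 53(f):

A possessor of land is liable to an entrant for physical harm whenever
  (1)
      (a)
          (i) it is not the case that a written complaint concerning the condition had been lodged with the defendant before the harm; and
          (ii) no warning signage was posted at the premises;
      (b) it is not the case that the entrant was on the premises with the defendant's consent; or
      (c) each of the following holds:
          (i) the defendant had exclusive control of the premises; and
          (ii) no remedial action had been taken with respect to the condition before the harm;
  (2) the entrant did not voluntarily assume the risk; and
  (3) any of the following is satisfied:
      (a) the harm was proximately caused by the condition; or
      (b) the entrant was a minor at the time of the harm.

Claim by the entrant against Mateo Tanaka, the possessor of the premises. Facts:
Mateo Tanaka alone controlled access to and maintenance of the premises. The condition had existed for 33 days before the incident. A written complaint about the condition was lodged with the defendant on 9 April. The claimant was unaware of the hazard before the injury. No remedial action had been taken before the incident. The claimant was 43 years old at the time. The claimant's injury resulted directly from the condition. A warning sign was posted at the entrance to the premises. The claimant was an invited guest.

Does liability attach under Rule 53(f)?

(i) not (complaint lodged) — fails.
(ii) no signage posted — not met.
(a): F AND F → false.
(b) not (consent to enter) — not satisfied.
(i) exclusive control — satisfied.
(ii) no remedial action — satisfied.
(c): T AND T → true.
(1) = F OR F OR T = true.
(2) no assumed risk — met.
(a) proximate cause — satisfied.
(b) entrant a minor — not met.
So (3) is satisfied (T OR F).
Overall: T AND T AND T → true.

Yes — liable.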